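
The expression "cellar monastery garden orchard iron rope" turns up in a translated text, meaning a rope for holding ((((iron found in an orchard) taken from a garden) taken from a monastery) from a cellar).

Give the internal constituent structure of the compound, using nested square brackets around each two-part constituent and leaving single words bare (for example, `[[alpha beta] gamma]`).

[[cellar [monastery [garden [orchard iron]]]] rope]

At the top level: head "rope"; modifier "cellar monastery garden orchard iron".
"cellar monastery garden orchard iron" → head "iron" (specifically "monastery garden orchard iron"), modifier "cellar".
"monastery garden orchard iron" → head "iron" (specifically "garden orchard iron"), modifier "monastery".
"garden orchard iron" → head "iron" (specifically "orchard iron"), modifier "garden".
"orchard iron" → head "iron", modifier "orchard".
So the structure is [[cellar [monastery [garden [orchard iron]]]] rope].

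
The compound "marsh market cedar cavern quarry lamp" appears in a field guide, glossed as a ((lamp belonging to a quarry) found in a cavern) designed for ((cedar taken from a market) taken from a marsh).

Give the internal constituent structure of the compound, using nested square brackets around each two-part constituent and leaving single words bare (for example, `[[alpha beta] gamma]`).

At the top level: head "lamp" (specifically "cavern quarry lamp"); modifier "marsh market cedar".
Inside "marsh market cedar": head "cedar" (specifically "market cedar"), modifier "marsh".
Inside "market cedar": head "cedar", modifier "market".
Inside "cavern quarry lamp": head "lamp" (specifically "quarry lamp"), modifier "cavern".
Inside "quarry lamp": head "lamp", modifier "quarry".
Putting it together: [[marsh [market cedar]] [cavern [quarry lamp]]].

[[marsh [market cedar]] [cavern [quarry lamp]]]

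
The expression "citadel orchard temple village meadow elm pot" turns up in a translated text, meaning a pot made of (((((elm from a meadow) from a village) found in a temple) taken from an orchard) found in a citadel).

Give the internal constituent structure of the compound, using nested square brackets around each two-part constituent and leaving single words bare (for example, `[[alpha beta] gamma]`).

[[citadel [orchard [temple [village [meadow elm]]]]] pot]

Overall it is a kind of pot; the modifier is "citadel orchard temple village meadow elm".
Within "citadel orchard temple village meadow elm", the head is "elm" (specifically "orchard temple village meadow elm") and the modifier is "citadel".
Within "orchard temple village meadow elm", the head is "elm" (specifically "temple village meadow elm") and the modifier is "orchard".
Within "temple village meadow elm", the head is "elm" (specifically "village meadow elm") and the modifier is "temple".
Within "village meadow elm", the head is "elm" (specifically "meadow elm") and the modifier is "village".
Within "meadow elm", the head is "elm" and the modifier is "meadow".
So the structure is [[citadel [orchard [temple [village [meadow elm]]]]] pot].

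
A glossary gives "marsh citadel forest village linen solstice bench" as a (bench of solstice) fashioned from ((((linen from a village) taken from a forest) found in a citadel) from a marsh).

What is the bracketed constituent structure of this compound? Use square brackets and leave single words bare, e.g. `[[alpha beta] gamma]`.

Whole compound: head "bench" (specifically "solstice bench"), modifier "marsh citadel forest village linen".
Inside "marsh citadel forest village linen": head "linen" (specifically "citadel forest village linen"), modifier "marsh".
Inside "citadel forest village linen": head "linen" (specifically "forest village linen"), modifier "citadel".
Inside "forest village linen": head "linen" (specifically "village linen"), modifier "forest".
Inside "village linen": head "linen", modifier "village".
Inside "solstice bench": head "bench", modifier "solstice".
Putting it together: [[marsh [citadel [forest [village linen]]]] [solstice bench]].

[[marsh [citadel [forest [village linen]]]] [solstice bench]]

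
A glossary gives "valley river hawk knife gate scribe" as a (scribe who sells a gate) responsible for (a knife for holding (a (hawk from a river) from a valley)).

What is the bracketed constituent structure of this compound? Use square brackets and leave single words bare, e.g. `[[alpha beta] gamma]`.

The outermost head in the paraphrase is "scribe" (specifically "gate scribe"), modified by "valley river hawk knife".
"valley river hawk knife" → head "knife", modifier "valley river hawk".
"valley river hawk" → head "hawk" (specifically "river hawk"), modifier "valley".
"river hawk" → head "hawk", modifier "river".
"gate scribe" → head "scribe", modifier "gate".
So the structure is [[[valley [river hawk]] knife] [gate scribe]].

[[[valley [river hawk]] knife] [gate scribe]]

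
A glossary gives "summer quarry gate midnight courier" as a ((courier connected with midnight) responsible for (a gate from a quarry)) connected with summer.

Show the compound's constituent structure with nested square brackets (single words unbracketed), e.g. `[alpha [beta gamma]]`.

Overall it is a kind of courier (specifically "quarry gate midnight courier"); the modifier is "summer".
Within "quarry gate midnight courier", the head is "courier" (specifically "midnight courier") and the modifier is "quarry gate".
Within "quarry gate", the head is "gate" and the modifier is "quarry".
Within "midnight courier", the head is "courier" and the modifier is "midnight".
So the structure is [summer [[quarry gate] [midnight courier]]].

[summer [[quarry gate] [midnight courier]]]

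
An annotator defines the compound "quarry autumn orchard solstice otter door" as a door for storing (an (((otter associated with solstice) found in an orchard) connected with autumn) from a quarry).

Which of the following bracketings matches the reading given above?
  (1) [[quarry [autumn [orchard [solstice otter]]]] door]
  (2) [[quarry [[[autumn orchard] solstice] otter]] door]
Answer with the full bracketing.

[[quarry [autumn [orchard [solstice otter]]]] door]

The paraphrase's head is the "door" part ("door"); its modifier is "quarry autumn orchard solstice otter".
That top-level split, carried through the inner groups, gives [[quarry [autumn [orchard [solstice otter]]]] door].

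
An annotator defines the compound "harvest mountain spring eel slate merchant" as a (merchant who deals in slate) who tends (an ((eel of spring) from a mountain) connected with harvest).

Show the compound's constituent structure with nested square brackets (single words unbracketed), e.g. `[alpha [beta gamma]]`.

[[harvest [mountain [spring eel]]] [slate merchant]]

The outermost head in the paraphrase is "merchant" (specifically "slate merchant"), modified by "harvest mountain spring eel".
Inside "harvest mountain spring eel": head "eel" (specifically "mountain spring eel"), modifier "harvest".
Inside "mountain spring eel": head "eel" (specifically "spring eel"), modifier "mountain".
Inside "spring eel": head "eel", modifier "spring".
Inside "slate merchant": head "merchant", modifier "slate".
Putting it together: [[harvest [mountain [spring eel]]] [slate merchant]].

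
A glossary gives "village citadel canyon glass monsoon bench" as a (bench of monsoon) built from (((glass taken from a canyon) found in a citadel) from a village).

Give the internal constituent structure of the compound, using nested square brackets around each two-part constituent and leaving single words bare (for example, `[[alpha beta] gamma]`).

At the top level: head "bench" (specifically "monsoon bench"); modifier "village citadel canyon glass".
"village citadel canyon glass" → head "glass" (specifically "citadel canyon glass"), modifier "village".
"citadel canyon glass" → head "glass" (specifically "canyon glass"), modifier "citadel".
"canyon glass" → head "glass", modifier "canyon".
"monsoon bench" → head "bench", modifier "monsoon".
Assembled: [[village [citadel [canyon glass]]] [monsoon bench]].

[[village [citadel [canyon glass]]] [monsoon bench]]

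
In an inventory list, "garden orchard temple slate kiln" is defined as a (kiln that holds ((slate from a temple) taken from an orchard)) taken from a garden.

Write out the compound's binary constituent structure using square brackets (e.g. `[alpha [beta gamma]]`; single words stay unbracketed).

Whole compound: head "kiln" (specifically "orchard temple slate kiln"), modifier "garden".
Inside "orchard temple slate kiln": head "kiln", modifier "orchard temple slate".
Inside "orchard temple slate": head "slate" (specifically "temple slate"), modifier "orchard".
Inside "temple slate": head "slate", modifier "temple".
So the structure is [garden [[orchard [temple slate]] kiln]].

[garden [[orchard [temple slate]] kiln]]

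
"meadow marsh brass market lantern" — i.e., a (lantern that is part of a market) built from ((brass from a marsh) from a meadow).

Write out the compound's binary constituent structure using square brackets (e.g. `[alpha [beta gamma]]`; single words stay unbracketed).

At the top level: head "lantern" (specifically "market lantern"); modifier "meadow marsh brass".
"meadow marsh brass" → head "brass" (specifically "marsh brass"), modifier "meadow".
"marsh brass" → head "brass", modifier "marsh".
"market lantern" → head "lantern", modifier "market".
So the structure is [[meadow [marsh brass]] [market lantern]].

[[meadow [marsh brass]] [market lantern]]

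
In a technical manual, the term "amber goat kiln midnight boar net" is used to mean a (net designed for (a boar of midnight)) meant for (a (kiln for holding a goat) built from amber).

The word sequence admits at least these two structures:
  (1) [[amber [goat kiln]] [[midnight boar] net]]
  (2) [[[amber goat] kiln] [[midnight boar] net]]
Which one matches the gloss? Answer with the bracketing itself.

[[amber [goat kiln]] [[midnight boar] net]]

The paraphrase's head is the "net" part ("midnight boar net"); its modifier is "amber goat kiln".
That top-level split, carried through the inner groups, gives [[amber [goat kiln]] [[midnight boar] net]].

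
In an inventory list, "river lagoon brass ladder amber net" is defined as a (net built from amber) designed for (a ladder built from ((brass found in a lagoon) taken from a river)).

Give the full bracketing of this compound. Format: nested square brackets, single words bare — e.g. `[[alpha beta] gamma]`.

[[[river [lagoon brass]] ladder] [amber net]]

Overall it is a kind of net (specifically "amber net"); the modifier is "river lagoon brass ladder".
Within "river lagoon brass ladder", the head is "ladder" and the modifier is "river lagoon brass".
Within "river lagoon brass", the head is "brass" (specifically "lagoon brass") and the modifier is "river".
Within "lagoon brass", the head is "brass" and the modifier is "lagoon".
Within "amber net", the head is "net" and the modifier is "amber".
So the structure is [[[river [lagoon brass]] ladder] [amber net]].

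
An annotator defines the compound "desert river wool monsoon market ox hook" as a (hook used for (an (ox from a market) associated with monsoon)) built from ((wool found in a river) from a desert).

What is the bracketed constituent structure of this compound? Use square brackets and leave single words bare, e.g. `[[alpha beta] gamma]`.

At the top level: head "hook" (specifically "monsoon market ox hook"); modifier "desert river wool".
Inside "desert river wool": head "wool" (specifically "river wool"), modifier "desert".
Inside "river wool": head "wool", modifier "river".
Inside "monsoon market ox hook": head "hook", modifier "monsoon market ox".
Inside "monsoon market ox": head "ox" (specifically "market ox"), modifier "monsoon".
Inside "market ox": head "ox", modifier "market".
So the structure is [[desert [river wool]] [[monsoon [market ox]] hook]].

[[desert [river wool]] [[monsoon [market ox]] hook]]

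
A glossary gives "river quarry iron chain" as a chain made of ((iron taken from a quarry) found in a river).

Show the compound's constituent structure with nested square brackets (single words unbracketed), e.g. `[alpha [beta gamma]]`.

[[river [quarry iron]] chain]

Overall it is a kind of chain; the modifier is "river quarry iron".
Within "river quarry iron", the head is "iron" (specifically "quarry iron") and the modifier is "river".
Within "quarry iron", the head is "iron" and the modifier is "quarry".
Assembled: [[river [quarry iron]] chain].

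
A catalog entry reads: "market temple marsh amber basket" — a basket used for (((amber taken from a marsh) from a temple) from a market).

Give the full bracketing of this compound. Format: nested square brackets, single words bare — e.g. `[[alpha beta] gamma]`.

Overall it is a kind of basket; the modifier is "market temple marsh amber".
"market temple marsh amber" → head "amber" (specifically "temple marsh amber"), modifier "market".
"temple marsh amber" → head "amber" (specifically "marsh amber"), modifier "temple".
"marsh amber" → head "amber", modifier "marsh".
So the structure is [[market [temple [marsh amber]]] basket].

[[market [temple [marsh amber]]] basket]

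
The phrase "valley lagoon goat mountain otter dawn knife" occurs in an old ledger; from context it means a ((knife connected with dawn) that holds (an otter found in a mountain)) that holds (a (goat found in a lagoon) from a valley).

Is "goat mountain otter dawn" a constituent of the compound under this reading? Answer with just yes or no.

The top-level split is [valley lagoon goat] [mountain otter dawn knife]; the full structure is [[valley [lagoon goat]] [[mountain otter] [dawn knife]]].
"goat mountain otter dawn" straddles a constituent boundary, so it is not a single unit.

no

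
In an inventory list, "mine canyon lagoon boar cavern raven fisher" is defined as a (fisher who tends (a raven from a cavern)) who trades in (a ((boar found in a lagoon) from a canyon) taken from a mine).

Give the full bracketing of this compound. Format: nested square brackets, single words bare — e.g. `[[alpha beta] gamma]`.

At the top level: head "fisher" (specifically "cavern raven fisher"); modifier "mine canyon lagoon boar".
Within "mine canyon lagoon boar", the head is "boar" (specifically "canyon lagoon boar") and the modifier is "mine".
Within "canyon lagoon boar", the head is "boar" (specifically "lagoon boar") and the modifier is "canyon".
Within "lagoon boar", the head is "boar" and the modifier is "lagoon".
Within "cavern raven fisher", the head is "fisher" and the modifier is "cavern raven".
Within "cavern raven", the head is "raven" and the modifier is "cavern".
Putting it together: [[mine [canyon [lagoon boar]]] [[cavern raven] fisher]].

[[mine [canyon [lagoon boar]]] [[cavern raven] fisher]]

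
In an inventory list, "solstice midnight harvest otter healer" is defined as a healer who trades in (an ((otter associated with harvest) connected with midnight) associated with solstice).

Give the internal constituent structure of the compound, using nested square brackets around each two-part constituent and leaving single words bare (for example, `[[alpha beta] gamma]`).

[[solstice [midnight [harvest otter]]] healer]

Overall it is a kind of healer; the modifier is "solstice midnight harvest otter".
Within "solstice midnight harvest otter", the head is "otter" (specifically "midnight harvest otter") and the modifier is "solstice".
Within "midnight harvest otter", the head is "otter" (specifically "harvest otter") and the modifier is "midnight".
Within "harvest otter", the head is "otter" and the modifier is "harvest".
Putting it together: [[solstice [midnight [harvest otter]]] healer].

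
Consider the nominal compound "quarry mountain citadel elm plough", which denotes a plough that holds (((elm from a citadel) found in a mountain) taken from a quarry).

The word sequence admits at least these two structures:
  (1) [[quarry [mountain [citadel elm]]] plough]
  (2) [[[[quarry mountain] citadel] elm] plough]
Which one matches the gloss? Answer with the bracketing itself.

The paraphrase's head is the "plough" part ("plough"); its modifier is "quarry mountain citadel elm".
That top-level split, carried through the inner groups, gives [[quarry [mountain [citadel elm]]] plough].

[[quarry [mountain [citadel elm]]] plough]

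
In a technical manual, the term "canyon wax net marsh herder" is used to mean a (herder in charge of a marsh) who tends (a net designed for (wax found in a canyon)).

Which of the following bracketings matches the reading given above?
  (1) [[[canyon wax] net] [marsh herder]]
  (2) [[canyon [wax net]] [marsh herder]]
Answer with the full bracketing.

The paraphrase's head is the "herder" part ("marsh herder"); its modifier is "canyon wax net".
That top-level split, carried through the inner groups, gives [[[canyon wax] net] [marsh herder]].

[[[canyon wax] net] [marsh herder]]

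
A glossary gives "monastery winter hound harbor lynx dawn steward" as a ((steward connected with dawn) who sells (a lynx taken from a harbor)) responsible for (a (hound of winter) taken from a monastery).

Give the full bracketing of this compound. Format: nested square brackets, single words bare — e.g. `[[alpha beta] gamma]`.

Overall it is a kind of steward (specifically "harbor lynx dawn steward"); the modifier is "monastery winter hound".
Within "monastery winter hound", the head is "hound" (specifically "winter hound") and the modifier is "monastery".
Within "winter hound", the head is "hound" and the modifier is "winter".
Within "harbor lynx dawn steward", the head is "steward" (specifically "dawn steward") and the modifier is "harbor lynx".
Within "harbor lynx", the head is "lynx" and the modifier is "harbor".
Within "dawn steward", the head is "steward" and the modifier is "dawn".
Assembled: [[monastery [winter hound]] [[harbor lynx] [dawn steward]]].

[[monastery [winter hound]] [[harbor lynx] [dawn steward]]]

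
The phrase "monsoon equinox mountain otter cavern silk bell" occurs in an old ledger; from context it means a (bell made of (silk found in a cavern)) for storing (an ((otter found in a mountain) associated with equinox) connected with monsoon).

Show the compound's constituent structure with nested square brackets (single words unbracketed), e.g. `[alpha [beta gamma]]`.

Overall it is a kind of bell (specifically "cavern silk bell"); the modifier is "monsoon equinox mountain otter".
"monsoon equinox mountain otter" → head "otter" (specifically "equinox mountain otter"), modifier "monsoon".
"equinox mountain otter" → head "otter" (specifically "mountain otter"), modifier "equinox".
"mountain otter" → head "otter", modifier "mountain".
"cavern silk bell" → head "bell", modifier "cavern silk".
"cavern silk" → head "silk", modifier "cavern".
Putting it together: [[monsoon [equinox [mountain otter]]] [[cavern silk] bell]].

[[monsoon [equinox [mountain otter]]] [[cavern silk] bell]]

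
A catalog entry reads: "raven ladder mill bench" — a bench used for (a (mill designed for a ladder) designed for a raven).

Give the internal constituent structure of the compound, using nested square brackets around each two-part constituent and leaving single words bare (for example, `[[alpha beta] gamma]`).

At the top level: head "bench"; modifier "raven ladder mill".
"raven ladder mill" → head "mill" (specifically "ladder mill"), modifier "raven".
"ladder mill" → head "mill", modifier "ladder".
Assembled: [[raven [ladder mill]] bench].

[[raven [ladder mill]] bench]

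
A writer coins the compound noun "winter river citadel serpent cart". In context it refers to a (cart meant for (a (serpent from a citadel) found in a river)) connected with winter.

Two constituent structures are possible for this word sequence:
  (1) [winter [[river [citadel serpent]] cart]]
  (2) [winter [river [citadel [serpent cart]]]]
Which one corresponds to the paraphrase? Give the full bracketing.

The paraphrase's head is the "cart" part ("river citadel serpent cart"); its modifier is "winter".
That top-level split, carried through the inner groups, gives [winter [[river [citadel serpent]] cart]].

[winter [[river [citadel serpent]] cart]]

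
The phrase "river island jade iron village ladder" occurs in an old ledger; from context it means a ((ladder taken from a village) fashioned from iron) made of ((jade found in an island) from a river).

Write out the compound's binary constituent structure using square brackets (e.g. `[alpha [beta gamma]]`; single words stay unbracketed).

Overall it is a kind of ladder (specifically "iron village ladder"); the modifier is "river island jade".
Inside "river island jade": head "jade" (specifically "island jade"), modifier "river".
Inside "island jade": head "jade", modifier "island".
Inside "iron village ladder": head "ladder" (specifically "village ladder"), modifier "iron".
Inside "village ladder": head "ladder", modifier "village".
So the structure is [[river [island jade]] [iron [village ladder]]].

[[river [island jade]] [iron [village ladder]]]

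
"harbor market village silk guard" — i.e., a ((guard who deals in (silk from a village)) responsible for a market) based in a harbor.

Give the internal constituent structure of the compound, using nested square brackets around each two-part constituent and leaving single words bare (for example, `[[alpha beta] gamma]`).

Overall it is a kind of guard (specifically "market village silk guard"); the modifier is "harbor".
Within "market village silk guard", the head is "guard" (specifically "village silk guard") and the modifier is "market".
Within "village silk guard", the head is "guard" and the modifier is "village silk".
Within "village silk", the head is "silk" and the modifier is "village".
Putting it together: [harbor [market [[village silk] guard]]].

[harbor [market [[village silk] guard]]]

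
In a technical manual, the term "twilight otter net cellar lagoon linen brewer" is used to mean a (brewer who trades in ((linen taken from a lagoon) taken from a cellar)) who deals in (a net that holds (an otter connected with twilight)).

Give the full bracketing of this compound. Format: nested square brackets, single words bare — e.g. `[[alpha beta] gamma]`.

Whole compound: head "brewer" (specifically "cellar lagoon linen brewer"), modifier "twilight otter net".
Within "twilight otter net", the head is "net" and the modifier is "twilight otter".
Within "twilight otter", the head is "otter" and the modifier is "twilight".
Within "cellar lagoon linen brewer", the head is "brewer" and the modifier is "cellar lagoon linen".
Within "cellar lagoon linen", the head is "linen" (specifically "lagoon linen") and the modifier is "cellar".
Within "lagoon linen", the head is "linen" and the modifier is "lagoon".
Putting it together: [[[twilight otter] net] [[cellar [lagoon linen]] brewer]].

[[[twilight otter] net] [[cellar [lagoon linen]] brewer]]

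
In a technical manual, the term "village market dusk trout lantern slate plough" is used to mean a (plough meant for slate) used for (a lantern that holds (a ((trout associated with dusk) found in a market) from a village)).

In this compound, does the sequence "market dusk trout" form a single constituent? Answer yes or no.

yes

The paraphrase groups the words so that "market dusk trout" is one unit: it corresponds to a single parenthesized sub-phrase.
The full structure is [[[village [market [dusk trout]]] lantern] [slate plough]], in which [market dusk trout] is a constituent.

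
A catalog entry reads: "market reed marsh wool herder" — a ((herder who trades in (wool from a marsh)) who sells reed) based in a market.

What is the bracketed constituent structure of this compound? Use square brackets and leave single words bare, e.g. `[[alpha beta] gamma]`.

[market [reed [[marsh wool] herder]]]

Whole compound: head "herder" (specifically "reed marsh wool herder"), modifier "market".
Within "reed marsh wool herder", the head is "herder" (specifically "marsh wool herder") and the modifier is "reed".
Within "marsh wool herder", the head is "herder" and the modifier is "marsh wool".
Within "marsh wool", the head is "wool" and the modifier is "marsh".
So the structure is [market [reed [[marsh wool] herder]]].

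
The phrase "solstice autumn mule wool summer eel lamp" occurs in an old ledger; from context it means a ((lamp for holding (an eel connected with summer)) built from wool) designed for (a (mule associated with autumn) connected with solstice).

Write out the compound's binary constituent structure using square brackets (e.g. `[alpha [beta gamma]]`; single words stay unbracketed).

[[solstice [autumn mule]] [wool [[summer eel] lamp]]]

The outermost head in the paraphrase is "lamp" (specifically "wool summer eel lamp"), modified by "solstice autumn mule".
"solstice autumn mule" → head "mule" (specifically "autumn mule"), modifier "solstice".
"autumn mule" → head "mule", modifier "autumn".
"wool summer eel lamp" → head "lamp" (specifically "summer eel lamp"), modifier "wool".
"summer eel lamp" → head "lamp", modifier "summer eel".
"summer eel" → head "eel", modifier "summer".
Assembled: [[solstice [autumn mule]] [wool [[summer eel] lamp]]].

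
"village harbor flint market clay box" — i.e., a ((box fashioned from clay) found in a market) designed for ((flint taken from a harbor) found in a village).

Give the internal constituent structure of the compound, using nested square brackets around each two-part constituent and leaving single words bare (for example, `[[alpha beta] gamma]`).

[[village [harbor flint]] [market [clay box]]]

The outermost head in the paraphrase is "box" (specifically "market clay box"), modified by "village harbor flint".
"village harbor flint" → head "flint" (specifically "harbor flint"), modifier "village".
"harbor flint" → head "flint", modifier "harbor".
"market clay box" → head "box" (specifically "clay box"), modifier "market".
"clay box" → head "box", modifier "clay".
Assembled: [[village [harbor flint]] [market [clay box]]].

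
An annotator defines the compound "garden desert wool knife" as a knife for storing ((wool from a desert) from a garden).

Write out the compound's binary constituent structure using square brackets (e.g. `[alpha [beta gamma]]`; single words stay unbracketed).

At the top level: head "knife"; modifier "garden desert wool".
Inside "garden desert wool": head "wool" (specifically "desert wool"), modifier "garden".
Inside "desert wool": head "wool", modifier "desert".
Putting it together: [[garden [desert wool]] knife].

[[garden [desert wool]] knife]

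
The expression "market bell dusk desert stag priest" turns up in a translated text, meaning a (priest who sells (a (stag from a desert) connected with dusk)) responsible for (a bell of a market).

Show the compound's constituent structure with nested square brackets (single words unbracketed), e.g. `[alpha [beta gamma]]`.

[[market bell] [[dusk [desert stag]] priest]]

Whole compound: head "priest" (specifically "dusk desert stag priest"), modifier "market bell".
"market bell" → head "bell", modifier "market".
"dusk desert stag priest" → head "priest", modifier "dusk desert stag".
"dusk desert stag" → head "stag" (specifically "desert stag"), modifier "dusk".
"desert stag" → head "stag", modifier "desert".
Putting it together: [[market bell] [[dusk [desert stag]] priest]].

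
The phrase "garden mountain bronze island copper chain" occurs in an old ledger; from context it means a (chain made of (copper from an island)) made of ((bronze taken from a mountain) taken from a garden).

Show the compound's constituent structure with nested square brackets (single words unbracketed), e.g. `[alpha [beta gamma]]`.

The outermost head in the paraphrase is "chain" (specifically "island copper chain"), modified by "garden mountain bronze".
Inside "garden mountain bronze": head "bronze" (specifically "mountain bronze"), modifier "garden".
Inside "mountain bronze": head "bronze", modifier "mountain".
Inside "island copper chain": head "chain", modifier "island copper".
Inside "island copper": head "copper", modifier "island".
Putting it together: [[garden [mountain bronze]] [[island copper] chain]].

[[garden [mountain bronze]] [[island copper] chain]]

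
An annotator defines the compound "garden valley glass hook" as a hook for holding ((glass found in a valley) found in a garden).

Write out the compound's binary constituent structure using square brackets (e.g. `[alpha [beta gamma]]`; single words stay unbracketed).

At the top level: head "hook"; modifier "garden valley glass".
Inside "garden valley glass": head "glass" (specifically "valley glass"), modifier "garden".
Inside "valley glass": head "glass", modifier "valley".
So the structure is [[garden [valley glass]] hook].

[[garden [valley glass]] hook]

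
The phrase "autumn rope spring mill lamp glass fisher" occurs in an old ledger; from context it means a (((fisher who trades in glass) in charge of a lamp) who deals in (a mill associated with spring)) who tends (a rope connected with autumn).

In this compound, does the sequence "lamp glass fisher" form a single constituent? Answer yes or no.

The paraphrase groups the words so that "lamp glass fisher" is one unit: it corresponds to a single parenthesized sub-phrase.
The full structure is [[autumn rope] [[spring mill] [lamp [glass fisher]]]], in which [lamp glass fisher] is a constituent.

yes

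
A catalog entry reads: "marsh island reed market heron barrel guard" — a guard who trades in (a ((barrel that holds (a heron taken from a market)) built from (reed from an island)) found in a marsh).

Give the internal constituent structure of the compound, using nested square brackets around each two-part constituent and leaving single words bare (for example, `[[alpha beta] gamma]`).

Whole compound: head "guard", modifier "marsh island reed market heron barrel".
"marsh island reed market heron barrel" → head "barrel" (specifically "island reed market heron barrel"), modifier "marsh".
"island reed market heron barrel" → head "barrel" (specifically "market heron barrel"), modifier "island reed".
"island reed" → head "reed", modifier "island".
"market heron barrel" → head "barrel", modifier "market heron".
"market heron" → head "heron", modifier "market".
Putting it together: [[marsh [[island reed] [[market heron] barrel]]] guard].

[[marsh [[island reed] [[market heron] barrel]]] guard]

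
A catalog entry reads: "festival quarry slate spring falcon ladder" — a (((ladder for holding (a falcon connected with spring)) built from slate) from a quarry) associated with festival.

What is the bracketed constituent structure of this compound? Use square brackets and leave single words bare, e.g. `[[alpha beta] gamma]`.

Overall it is a kind of ladder (specifically "quarry slate spring falcon ladder"); the modifier is "festival".
"quarry slate spring falcon ladder" → head "ladder" (specifically "slate spring falcon ladder"), modifier "quarry".
"slate spring falcon ladder" → head "ladder" (specifically "spring falcon ladder"), modifier "slate".
"spring falcon ladder" → head "ladder", modifier "spring falcon".
"spring falcon" → head "falcon", modifier "spring".
So the structure is [festival [quarry [slate [[spring falcon] ladder]]]].

[festival [quarry [slate [[spring falcon] ladder]]]]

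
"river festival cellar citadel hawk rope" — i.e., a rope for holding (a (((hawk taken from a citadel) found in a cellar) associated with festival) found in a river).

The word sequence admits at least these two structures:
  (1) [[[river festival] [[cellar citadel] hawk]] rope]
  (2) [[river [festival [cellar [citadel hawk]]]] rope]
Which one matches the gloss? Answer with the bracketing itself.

[[river [festival [cellar [citadel hawk]]]] rope]

The paraphrase's head is the "rope" part ("rope"); its modifier is "river festival cellar citadel hawk".
That top-level split, carried through the inner groups, gives [[river [festival [cellar [citadel hawk]]]] rope].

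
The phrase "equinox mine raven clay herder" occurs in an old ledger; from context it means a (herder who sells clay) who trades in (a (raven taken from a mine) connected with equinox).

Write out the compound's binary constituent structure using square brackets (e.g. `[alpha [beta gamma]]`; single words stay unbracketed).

[[equinox [mine raven]] [clay herder]]

The outermost head in the paraphrase is "herder" (specifically "clay herder"), modified by "equinox mine raven".
Inside "equinox mine raven": head "raven" (specifically "mine raven"), modifier "equinox".
Inside "mine raven": head "raven", modifier "mine".
Inside "clay herder": head "herder", modifier "clay".
So the structure is [[equinox [mine raven]] [clay herder]].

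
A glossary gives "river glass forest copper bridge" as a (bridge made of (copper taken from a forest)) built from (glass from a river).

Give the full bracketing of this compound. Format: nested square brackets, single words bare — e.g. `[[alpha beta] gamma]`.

Whole compound: head "bridge" (specifically "forest copper bridge"), modifier "river glass".
Inside "river glass": head "glass", modifier "river".
Inside "forest copper bridge": head "bridge", modifier "forest copper".
Inside "forest copper": head "copper", modifier "forest".
Assembled: [[river glass] [[forest copper] bridge]].

[[river glass] [[forest copper] bridge]]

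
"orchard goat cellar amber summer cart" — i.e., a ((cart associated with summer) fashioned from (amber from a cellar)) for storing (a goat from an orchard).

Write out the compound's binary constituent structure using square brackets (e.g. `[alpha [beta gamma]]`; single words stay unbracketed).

[[orchard goat] [[cellar amber] [summer cart]]]

The outermost head in the paraphrase is "cart" (specifically "cellar amber summer cart"), modified by "orchard goat".
Within "orchard goat", the head is "goat" and the modifier is "orchard".
Within "cellar amber summer cart", the head is "cart" (specifically "summer cart") and the modifier is "cellar amber".
Within "cellar amber", the head is "amber" and the modifier is "cellar".
Within "summer cart", the head is "cart" and the modifier is "summer".
Putting it together: [[orchard goat] [[cellar amber] [summer cart]]].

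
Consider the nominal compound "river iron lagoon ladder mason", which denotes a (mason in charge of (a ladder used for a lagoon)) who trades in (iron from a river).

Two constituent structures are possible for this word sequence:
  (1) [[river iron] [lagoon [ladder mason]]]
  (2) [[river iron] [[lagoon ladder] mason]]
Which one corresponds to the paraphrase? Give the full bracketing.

The paraphrase's head is the "mason" part ("lagoon ladder mason"); its modifier is "river iron".
That top-level split, carried through the inner groups, gives [[river iron] [[lagoon ladder] mason]].

[[river iron] [[lagoon ladder] mason]]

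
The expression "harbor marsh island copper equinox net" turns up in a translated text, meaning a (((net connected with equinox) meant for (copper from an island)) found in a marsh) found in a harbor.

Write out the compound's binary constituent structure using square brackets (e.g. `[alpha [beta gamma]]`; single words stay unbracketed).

[harbor [marsh [[island copper] [equinox net]]]]

Whole compound: head "net" (specifically "marsh island copper equinox net"), modifier "harbor".
Inside "marsh island copper equinox net": head "net" (specifically "island copper equinox net"), modifier "marsh".
Inside "island copper equinox net": head "net" (specifically "equinox net"), modifier "island copper".
Inside "island copper": head "copper", modifier "island".
Inside "equinox net": head "net", modifier "equinox".
Putting it together: [harbor [marsh [[island copper] [equinox net]]]].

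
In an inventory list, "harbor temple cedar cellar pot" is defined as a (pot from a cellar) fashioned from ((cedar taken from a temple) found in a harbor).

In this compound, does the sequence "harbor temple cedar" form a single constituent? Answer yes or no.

yes

The paraphrase groups the words so that "harbor temple cedar" is one unit: it corresponds to a single parenthesized sub-phrase.
The full structure is [[harbor [temple cedar]] [cellar pot]], in which [harbor temple cedar] is a constituent.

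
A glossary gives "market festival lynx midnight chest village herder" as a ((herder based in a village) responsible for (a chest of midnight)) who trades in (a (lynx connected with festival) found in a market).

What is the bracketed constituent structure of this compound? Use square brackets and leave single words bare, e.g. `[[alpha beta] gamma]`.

[[market [festival lynx]] [[midnight chest] [village herder]]]

The outermost head in the paraphrase is "herder" (specifically "midnight chest village herder"), modified by "market festival lynx".
Inside "market festival lynx": head "lynx" (specifically "festival lynx"), modifier "market".
Inside "festival lynx": head "lynx", modifier "festival".
Inside "midnight chest village herder": head "herder" (specifically "village herder"), modifier "midnight chest".
Inside "midnight chest": head "chest", modifier "midnight".
Inside "village herder": head "herder", modifier "village".
Assembled: [[market [festival lynx]] [[midnight chest] [village herder]]].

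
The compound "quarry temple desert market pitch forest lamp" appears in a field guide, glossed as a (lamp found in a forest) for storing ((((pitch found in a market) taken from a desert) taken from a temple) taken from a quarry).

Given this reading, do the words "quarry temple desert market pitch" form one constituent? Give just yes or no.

The paraphrase groups the words so that "quarry temple desert market pitch" is one unit: it corresponds to a single parenthesized sub-phrase.
The full structure is [[quarry [temple [desert [market pitch]]]] [forest lamp]], in which [quarry temple desert market pitch] is a constituent.

yes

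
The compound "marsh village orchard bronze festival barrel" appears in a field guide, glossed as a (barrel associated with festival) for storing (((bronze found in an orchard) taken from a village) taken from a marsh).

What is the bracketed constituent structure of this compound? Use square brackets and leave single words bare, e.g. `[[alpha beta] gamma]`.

At the top level: head "barrel" (specifically "festival barrel"); modifier "marsh village orchard bronze".
Within "marsh village orchard bronze", the head is "bronze" (specifically "village orchard bronze") and the modifier is "marsh".
Within "village orchard bronze", the head is "bronze" (specifically "orchard bronze") and the modifier is "village".
Within "orchard bronze", the head is "bronze" and the modifier is "orchard".
Within "festival barrel", the head is "barrel" and the modifier is "festival".
Assembled: [[marsh [village [orchard bronze]]] [festival barrel]].

[[marsh [village [orchard bronze]]] [festival barrel]]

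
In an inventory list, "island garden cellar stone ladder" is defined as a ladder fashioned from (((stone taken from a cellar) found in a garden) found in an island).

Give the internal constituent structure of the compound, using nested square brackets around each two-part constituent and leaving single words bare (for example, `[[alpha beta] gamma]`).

At the top level: head "ladder"; modifier "island garden cellar stone".
"island garden cellar stone" → head "stone" (specifically "garden cellar stone"), modifier "island".
"garden cellar stone" → head "stone" (specifically "cellar stone"), modifier "garden".
"cellar stone" → head "stone", modifier "cellar".
So the structure is [[island [garden [cellar stone]]] ladder].

[[island [garden [cellar stone]]] ladder]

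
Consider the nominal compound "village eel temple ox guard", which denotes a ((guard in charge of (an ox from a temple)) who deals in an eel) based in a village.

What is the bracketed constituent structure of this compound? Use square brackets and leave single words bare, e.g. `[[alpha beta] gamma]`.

Whole compound: head "guard" (specifically "eel temple ox guard"), modifier "village".
Inside "eel temple ox guard": head "guard" (specifically "temple ox guard"), modifier "eel".
Inside "temple ox guard": head "guard", modifier "temple ox".
Inside "temple ox": head "ox", modifier "temple".
Putting it together: [village [eel [[temple ox] guard]]].

[village [eel [[temple ox] guard]]]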